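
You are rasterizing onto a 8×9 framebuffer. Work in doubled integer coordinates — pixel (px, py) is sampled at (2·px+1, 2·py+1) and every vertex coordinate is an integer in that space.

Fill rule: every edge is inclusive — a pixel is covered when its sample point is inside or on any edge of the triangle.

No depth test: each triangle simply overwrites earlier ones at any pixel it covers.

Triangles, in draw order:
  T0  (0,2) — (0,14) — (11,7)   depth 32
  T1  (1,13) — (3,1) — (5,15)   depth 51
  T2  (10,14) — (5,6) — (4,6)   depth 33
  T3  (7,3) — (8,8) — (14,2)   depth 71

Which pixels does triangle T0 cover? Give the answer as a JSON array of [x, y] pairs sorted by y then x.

T0:
  2·area = 132  (B↔C swapped to make it positive)
  edge (0, 2)→(11, 7): d=(11,5) inclusive
  edge (11, 7)→(0, 14): d=(-11,7) inclusive
  edge (0, 14)→(0, 2): d=(0,-12) inclusive
    (0,1)@(1, 3): e=[6,114,12] → #
    (1,1)@(3, 3): e=[-4,100,36] → ·
    (0,2)@(1, 5): e=[28,92,12] → #
    (1,2)@(3, 5): e=[18,78,36] → #
    (2,2)@(5, 5): e=[8,64,60] → #
    (3,2)@(7, 5): e=[-2,50,84] → ·
    (0,3)@(1, 7): e=[50,70,12] → #
    (3,3)@(7, 7): e=[20,28,84] → #
    (4,3)@(9, 7): e=[10,14,108] → #
    (5,3)@(11, 7): e=[0,0,132] → #  [on edge]
    (6,3)@(13, 7): e=[-10,-14,156] → ·
    (0,4)@(1, 9): e=[72,48,12] → #
  covered (17 px):
    · · · · · · · ·
    # · · · · · · ·
    # # # · · · · ·
    # # # # # # · ·
    # # # # · · · ·
    # # · · · · · ·
    # · · · · · · ·
    · · · · · · · ·
    · · · · · · · ·
T1:
  2·area = 52
  edge (1, 13)→(3, 1): d=(2,-12) inclusive
  edge (3, 1)→(5, 15): d=(2,14) inclusive
  edge (5, 15)→(1, 13): d=(-4,-2) inclusive
    (1,0)@(3, 1): e=[0,0,52] → #  [on edge]
    (2,0)@(5, 1): e=[24,-28,56] → ·
    (1,1)@(3, 3): e=[4,4,44] → #
    (2,1)@(5, 3): e=[28,-24,48] → ·
    (1,2)@(3, 5): e=[8,8,36] → #
    (2,2)@(5, 5): e=[32,-20,40] → ·
    (1,3)@(3, 7): e=[12,12,28] → #
    (2,3)@(5, 7): e=[36,-16,32] → ·
    (1,4)@(3, 9): e=[16,16,20] → #
    (2,4)@(5, 9): e=[40,-12,24] → ·
    (1,5)@(3, 11): e=[20,20,12] → #
    (2,5)@(5, 11): e=[44,-8,16] → ·
    (0,6)@(1, 13): e=[0,52,0] → #  [on edge]
    (2,7)@(5, 15): e=[52,0,0] → #  [on edge]
    (4,8)@(9, 17): e=[104,-52,0] → ·  [on edge]
  covered (9 px):
    · # · · · · · ·
    · # · · · · · ·
    · # · · · · · ·
    · # · · · · · ·
    · # · · · · · ·
    · # · · · · · ·
    # # · · · · · ·
    · · # · · · · ·
    · · · · · · · ·
T2:
  2·area = 8  (B↔C swapped to make it positive)
  edge (10, 14)→(4, 6): d=(-6,-8) inclusive
  edge (4, 6)→(5, 6): d=(1,0) inclusive
  edge (5, 6)→(10, 14): d=(5,8) inclusive
    (2,3)@(5, 7): e=[2,1,5] → #
    (3,3)@(7, 7): e=[18,1,-11] → ·
    (2,4)@(5, 9): e=[-10,3,15] → ·
  covered (1 px):
    · · · · · · · ·
    · · · · · · · ·
    · · · · · · · ·
    · · # · · · · ·
    · · · · · · · ·
    · · · · · · · ·
    · · · · · · · ·
    · · · · · · · ·
    · · · · · · · ·
T3:
  2·area = 36  (B↔C swapped to make it positive)
  edge (7, 3)→(14, 2): d=(7,-1) inclusive
  edge (14, 2)→(8, 8): d=(-6,6) inclusive
  edge (8, 8)→(7, 3): d=(-1,-5) inclusive
    (7,0)@(15, 1): e=[-6,0,42] → ·  [on edge]
    (3,1)@(7, 3): e=[0,36,0] → #  [on edge]
    (4,1)@(9, 3): e=[2,24,10] → #
    (5,1)@(11, 3): e=[4,12,20] → #
    (6,1)@(13, 3): e=[6,0,30] → #  [on edge]
    (7,1)@(15, 3): e=[8,-12,40] → ·
    (3,2)@(7, 5): e=[14,24,-2] → ·
    (4,2)@(9, 5): e=[16,12,8] → #
    (5,2)@(11, 5): e=[18,0,18] → #  [on edge]
    (6,2)@(13, 5): e=[20,-12,28] → ·
    (4,3)@(9, 7): e=[30,0,6] → #  [on edge]
    (5,3)@(11, 7): e=[32,-12,16] → ·
    (3,4)@(7, 9): e=[42,0,-6] → ·  [on edge]
    (2,5)@(5, 11): e=[54,0,-18] → ·  [on edge]
    (1,6)@(3, 13): e=[66,0,-30] → ·  [on edge]
    (4,6)@(9, 13): e=[72,-36,0] → ·  [on edge]
    (0,7)@(1, 15): e=[78,0,-42] → ·  [on edge]
  covered (7 px):
    · · · · · · · ·
    · · · # # # # ·
    · · · · # # · ·
    · · · · # · · ·
    · · · · · · · ·
    · · · · · · · ·
    · · · · · · · ·
    · · · · · · · ·
    · · · · · · · ·

Answer: [[0,1],[0,2],[1,2],[2,2],[0,3],[1,3],[2,3],[3,3],[4,3],[5,3],[0,4],[1,4],[2,4],[3,4],[0,5],[1,5],[0,6]]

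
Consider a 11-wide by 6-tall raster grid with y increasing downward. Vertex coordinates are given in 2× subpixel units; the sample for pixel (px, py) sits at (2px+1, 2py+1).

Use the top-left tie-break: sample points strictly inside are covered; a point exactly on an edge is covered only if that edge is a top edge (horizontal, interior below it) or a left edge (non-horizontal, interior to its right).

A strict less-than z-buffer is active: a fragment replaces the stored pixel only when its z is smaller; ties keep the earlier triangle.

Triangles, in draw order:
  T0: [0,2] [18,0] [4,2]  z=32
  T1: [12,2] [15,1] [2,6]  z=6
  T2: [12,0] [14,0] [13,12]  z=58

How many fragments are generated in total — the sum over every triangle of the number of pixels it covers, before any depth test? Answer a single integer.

T0:
  2·area = 8
  edge (0, 2)→(18, 0): d=(18,-2) top-left  bias=+0
  edge (18, 0)→(4, 2): d=(-14,2) right/bottom  bias=-1
  edge (4, 2)→(0, 2): d=(-4,0) right/bottom  bias=-1
    (4,0)@(9, 1): e=[0,4,4] → X  [on edge]
    (5,0)@(11, 1): e=[4,0,4] → .  [on edge]
    (4,1)@(9, 3): e=[36,-24,-4] → .
  covered (1 px):
    . . . . X . . . . . .
    . . . . . . . . . . .
    . . . . . . . . . . .
    . . . . . . . . . . .
    . . . . . . . . . . .
    . . . . . . . . . . .
T1:
  2·area = 2
  edge (12, 2)→(15, 1): d=(3,-1) top-left  bias=+0
  edge (15, 1)→(2, 6): d=(-13,5) right/bottom  bias=-1
  edge (2, 6)→(12, 2): d=(10,-4) top-left  bias=+0
    (7,0)@(15, 1): e=[0,0,2] → .  [on edge]
    (4,1)@(9, 3): e=[0,4,-2] → .  [on edge]
    (1,2)@(3, 5): e=[0,8,-6] → .  [on edge]
  covered (0 px):
    . . . . . . . . . . .
    . . . . . . . . . . .
    . . . . . . . . . . .
    . . . . . . . . . . .
    . . . . . . . . . . .
    . . . . . . . . . . .
T2:
  2·area = 24
  edge (12, 0)→(14, 0): d=(2,0) top-left  bias=+0
  edge (14, 0)→(13, 12): d=(-1,12) right/bottom  bias=-1
  edge (13, 12)→(12, 0): d=(-1,-12) top-left  bias=+0
    (6,0)@(13, 1): e=[2,11,11] → X
    (7,0)@(15, 1): e=[2,-13,35] → .
    (6,1)@(13, 3): e=[6,9,9] → X
    (7,1)@(15, 3): e=[6,-15,33] → .
    (6,2)@(13, 5): e=[10,7,7] → X
    (7,2)@(15, 5): e=[10,-17,31] → .
    (6,3)@(13, 7): e=[14,5,5] → X
    (7,3)@(15, 7): e=[14,-19,29] → .
    (6,4)@(13, 9): e=[18,3,3] → X
    (7,4)@(15, 9): e=[18,-21,27] → .
    (6,5)@(13, 11): e=[22,1,1] → X
    (7,5)@(15, 11): e=[22,-23,25] → .
  covered (6 px):
    . . . . . . X . . . .
    . . . . . . X . . . .
    . . . . . . X . . . .
    . . . . . . X . . . .
    . . . . . . X . . . .
    . . . . . . X . . . .

Result: 7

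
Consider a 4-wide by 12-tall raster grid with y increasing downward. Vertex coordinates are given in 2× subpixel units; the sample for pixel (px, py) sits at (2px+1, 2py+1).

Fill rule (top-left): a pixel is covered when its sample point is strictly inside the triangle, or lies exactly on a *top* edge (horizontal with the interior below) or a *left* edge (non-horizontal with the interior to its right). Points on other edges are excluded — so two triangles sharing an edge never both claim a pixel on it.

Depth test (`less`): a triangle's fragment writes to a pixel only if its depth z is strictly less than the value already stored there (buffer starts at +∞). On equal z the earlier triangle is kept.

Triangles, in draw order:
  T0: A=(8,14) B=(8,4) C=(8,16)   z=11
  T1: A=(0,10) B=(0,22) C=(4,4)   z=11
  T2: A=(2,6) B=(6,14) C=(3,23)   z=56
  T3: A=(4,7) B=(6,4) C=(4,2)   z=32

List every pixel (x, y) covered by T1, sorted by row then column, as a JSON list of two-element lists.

T0:
  degenerate (2·area = 0) — covers nothing
T1:
  2·area = 48  (B↔C swapped to make it positive)
  edge (0, 10)→(4, 4): d=(4,-6) top-left  bias=+0
  edge (4, 4)→(0, 22): d=(-4,18) right/bottom  bias=-1
  edge (0, 22)→(0, 10): d=(0,-12) top-left  bias=+0
    (1,3)@(3, 7): e=[6,6,36] → X
    (2,3)@(5, 7): e=[18,-30,60] → .
    (0,4)@(1, 9): e=[2,34,12] → X
    (1,4)@(3, 9): e=[14,-2,36] → .
    (0,5)@(1, 11): e=[10,26,12] → X
    (1,5)@(3, 11): e=[22,-10,36] → .
    (0,6)@(1, 13): e=[18,18,12] → X
    (1,6)@(3, 13): e=[30,-18,36] → .
    (0,7)@(1, 15): e=[26,10,12] → X
    (1,7)@(3, 15): e=[38,-26,36] → .
    (0,8)@(1, 17): e=[34,2,12] → X
    (1,8)@(3, 17): e=[46,-34,36] → .
  covered (6 px):
    . . . .
    . . . .
    . . . .
    . X . .
    X . . .
    X . . .
    X . . .
    X . . .
    X . . .
    . . . .
    . . . .
    . . . .
T2:
  2·area = 60
  edge (2, 6)→(6, 14): d=(4,8) right/bottom  bias=-1
  edge (6, 14)→(3, 23): d=(-3,9) right/bottom  bias=-1
  edge (3, 23)→(2, 6): d=(-1,-17) top-left  bias=+0
    (1,4)@(3, 9): e=[4,42,14] → X
    (2,4)@(5, 9): e=[-12,24,48] → .
    (1,5)@(3, 11): e=[12,36,12] → X
    (2,5)@(5, 11): e=[-4,18,46] → .
    (3,5)@(7, 11): e=[-20,0,80] → .  [on edge]
    (1,6)@(3, 13): e=[20,30,10] → X
    (2,6)@(5, 13): e=[4,12,44] → X
    (3,6)@(7, 13): e=[-12,-6,78] → .
    (1,7)@(3, 15): e=[28,24,8] → X
    (3,7)@(7, 15): e=[-4,-12,76] → .
    (1,8)@(3, 17): e=[36,18,6] → X
    (2,8)@(5, 17): e=[20,0,40] → .  [on edge]
    (1,11)@(3, 23): e=[60,0,0] → .  [on edge]
  covered (9 px):
    . . . .
    . . . .
    . . . .
    . . . .
    . X . .
    . X . .
    . X X .
    . X X .
    . X . .
    . X . .
    . X . .
    . . . .
T3:
  2·area = 10  (B↔C swapped to make it positive)
  edge (4, 7)→(4, 2): d=(0,-5) top-left  bias=+0
  edge (4, 2)→(6, 4): d=(2,2) right/bottom  bias=-1
  edge (6, 4)→(4, 7): d=(-2,3) right/bottom  bias=-1
    (1,0)@(3, 1): e=[-5,0,15] → .  [on edge]
    (2,1)@(5, 3): e=[5,0,5] → .  [on edge]
    (2,2)@(5, 5): e=[5,4,1] → X
    (3,2)@(7, 5): e=[15,0,-5] → .  [on edge]
    (2,3)@(5, 7): e=[5,8,-3] → .
  covered (1 px):
    . . . .
    . . . .
    . . X .
    . . . .
    . . . .
    . . . .
    . . . .
    . . . .
    . . . .
    . . . .
    . . . .
    . . . .

Result: [[1,3],[0,4],[0,5],[0,6],[0,7],[0,8]]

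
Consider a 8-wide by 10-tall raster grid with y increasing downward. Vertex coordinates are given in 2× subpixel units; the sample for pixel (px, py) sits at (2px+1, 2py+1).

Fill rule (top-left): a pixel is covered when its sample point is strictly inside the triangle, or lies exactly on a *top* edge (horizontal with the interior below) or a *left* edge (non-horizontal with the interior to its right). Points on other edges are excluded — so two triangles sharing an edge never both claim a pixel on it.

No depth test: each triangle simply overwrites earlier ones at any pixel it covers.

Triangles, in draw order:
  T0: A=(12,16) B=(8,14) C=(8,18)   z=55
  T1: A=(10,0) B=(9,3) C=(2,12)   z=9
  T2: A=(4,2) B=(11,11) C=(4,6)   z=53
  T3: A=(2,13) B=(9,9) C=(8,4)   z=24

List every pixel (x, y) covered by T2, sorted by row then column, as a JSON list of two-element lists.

T0:
  2·area = 16  (B↔C swapped to make it positive)
  edge (12, 16)→(8, 18): d=(-4,2) right/bottom  bias=-1
  edge (8, 18)→(8, 14): d=(0,-4) top-left  bias=+0
  edge (8, 14)→(12, 16): d=(4,2) right/bottom  bias=-1
    (4,7)@(9, 15): e=[10,4,2] → #
    (5,7)@(11, 15): e=[6,12,-2] → ·
    (4,8)@(9, 17): e=[2,4,10] → #
    (5,8)@(11, 17): e=[-2,12,6] → ·
    (4,9)@(9, 19): e=[-6,4,18] → ·
  covered (2 px):
    · · · · · · · ·
    · · · · · · · ·
    · · · · · · · ·
    · · · · · · · ·
    · · · · · · · ·
    · · · · · · · ·
    · · · · · · · ·
    · · · · # · · ·
    · · · · # · · ·
    · · · · · · · ·
T1:
  2·area = 12
  edge (10, 0)→(9, 3): d=(-1,3) right/bottom  bias=-1
  edge (9, 3)→(2, 12): d=(-7,9) right/bottom  bias=-1
  edge (2, 12)→(10, 0): d=(8,-12) top-left  bias=+0
    (4,1)@(9, 3): e=[0,0,12] → ·  [on edge]
    (3,2)@(7, 5): e=[4,4,4] → #
    (4,2)@(9, 5): e=[-2,-14,28] → ·
    (3,3)@(7, 7): e=[2,-10,20] → ·
    (3,4)@(7, 9): e=[0,-24,36] → ·  [on edge]
    (2,7)@(5, 15): e=[0,-48,60] → ·  [on edge]
  covered (1 px):
    · · · · · · · ·
    · · · · · · · ·
    · · · # · · · ·
    · · · · · · · ·
    · · · · · · · ·
    · · · · · · · ·
    · · · · · · · ·
    · · · · · · · ·
    · · · · · · · ·
    · · · · · · · ·
T2:
  2·area = 28
  edge (4, 2)→(11, 11): d=(7,9) right/bottom  bias=-1
  edge (11, 11)→(4, 6): d=(-7,-5) top-left  bias=+0
  edge (4, 6)→(4, 2): d=(0,-4) top-left  bias=+0
    (2,2)@(5, 5): e=[12,12,4] → #
    (3,2)@(7, 5): e=[-6,22,12] → ·
    (2,3)@(5, 7): e=[26,-2,4] → ·
    (3,3)@(7, 7): e=[8,8,12] → #
    (4,3)@(9, 7): e=[-10,18,20] → ·
    (3,4)@(7, 9): e=[22,-6,12] → ·
    (4,4)@(9, 9): e=[4,4,20] → #
    (5,4)@(11, 9): e=[-14,14,28] → ·
    (4,5)@(9, 11): e=[18,-10,20] → ·
    (5,5)@(11, 11): e=[0,0,28] → ·  [on edge]
  covered (3 px):
    · · · · · · · ·
    · · · · · · · ·
    · · # · · · · ·
    · · · # · · · ·
    · · · · # · · ·
    · · · · · · · ·
    · · · · · · · ·
    · · · · · · · ·
    · · · · · · · ·
    · · · · · · · ·
T3:
  2·area = 39  (B↔C swapped to make it positive)
  edge (2, 13)→(8, 4): d=(6,-9) top-left  bias=+0
  edge (8, 4)→(9, 9): d=(1,5) right/bottom  bias=-1
  edge (9, 9)→(2, 13): d=(-7,4) right/bottom  bias=-1
    (3,3)@(7, 7): e=[9,8,22] → #
    (4,3)@(9, 7): e=[27,-2,14] → ·
    (2,4)@(5, 9): e=[3,20,16] → #
    (4,4)@(9, 9): e=[39,0,0] → ·  [on edge]
    (2,5)@(5, 11): e=[15,22,2] → #
    (3,5)@(7, 11): e=[33,12,-6] → ·
    (2,6)@(5, 13): e=[27,24,-12] → ·
    (5,9)@(11, 19): e=[117,0,-78] → ·  [on edge]
  covered (4 px):
    · · · · · · · ·
    · · · · · · · ·
    · · · · · · · ·
    · · · # · · · ·
    · · # # · · · ·
    · · # · · · · ·
    · · · · · · · ·
    · · · · · · · ·
    · · · · · · · ·
    · · · · · · · ·

Final: [[2,2],[3,3],[4,4]]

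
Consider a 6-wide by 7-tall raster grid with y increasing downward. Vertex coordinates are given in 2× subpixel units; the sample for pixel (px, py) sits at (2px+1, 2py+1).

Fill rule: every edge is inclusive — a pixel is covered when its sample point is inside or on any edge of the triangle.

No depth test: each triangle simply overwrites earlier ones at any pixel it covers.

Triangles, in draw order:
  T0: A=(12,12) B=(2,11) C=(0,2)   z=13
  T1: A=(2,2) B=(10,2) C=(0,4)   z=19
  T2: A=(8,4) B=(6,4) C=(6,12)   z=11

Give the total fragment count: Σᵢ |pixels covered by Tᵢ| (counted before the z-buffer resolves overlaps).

T0:
  2·area = 88
  edge (12, 12)→(2, 11): d=(-10,-1) inclusive
  edge (2, 11)→(0, 2): d=(-2,-9) inclusive
  edge (0, 2)→(12, 12): d=(12,10) inclusive
    (0,1)@(1, 3): e=[79,7,2] → █
    (1,1)@(3, 3): e=[81,25,-18] → ·
    (0,2)@(1, 5): e=[59,3,26] → █
    (1,2)@(3, 5): e=[61,21,6] → █
    (2,2)@(5, 5): e=[63,39,-14] → ·
    (0,3)@(1, 7): e=[39,-1,50] → ·
    (1,3)@(3, 7): e=[41,17,30] → █
    (2,3)@(5, 7): e=[43,35,10] → █
    (3,3)@(7, 7): e=[45,53,-10] → ·
    (1,4)@(3, 9): e=[21,13,54] → █
    (3,4)@(7, 9): e=[25,49,14] → █
    (4,4)@(9, 9): e=[27,67,-6] → ·
  covered (12 px):
    · · · · · ·
    █ · · · · ·
    █ █ · · · ·
    · █ █ · · ·
    · █ █ █ · ·
    · █ █ █ █ ·
    · · · · · ·
T1:
  2·area = 16
  edge (2, 2)→(10, 2): d=(8,0) inclusive
  edge (10, 2)→(0, 4): d=(-10,2) inclusive
  edge (0, 4)→(2, 2): d=(2,-2) inclusive
    (1,0)@(3, 1): e=[-8,24,0] → ·  [on edge]
    (0,1)@(1, 3): e=[8,8,0] → █  [on edge]
    (1,1)@(3, 3): e=[8,4,4] → █
    (2,1)@(5, 3): e=[8,0,8] → █  [on edge]
    (3,1)@(7, 3): e=[8,-4,12] → ·
    (0,2)@(1, 5): e=[24,-12,4] → ·
    (1,2)@(3, 5): e=[24,-16,8] → ·
    (2,2)@(5, 5): e=[24,-20,12] → ·
  covered (3 px):
    · · · · · ·
    █ █ █ · · ·
    · · · · · ·
    · · · · · ·
    · · · · · ·
    · · · · · ·
    · · · · · ·
T2:
  2·area = 16  (B↔C swapped to make it positive)
  edge (8, 4)→(6, 12): d=(-2,8) inclusive
  edge (6, 12)→(6, 4): d=(0,-8) inclusive
  edge (6, 4)→(8, 4): d=(2,0) inclusive
    (3,2)@(7, 5): e=[6,8,2] → █
    (4,2)@(9, 5): e=[-10,24,2] → ·
    (3,3)@(7, 7): e=[2,8,6] → █
    (4,3)@(9, 7): e=[-14,24,6] → ·
    (3,4)@(7, 9): e=[-2,8,10] → ·
  covered (2 px):
    · · · · · ·
    · · · · · ·
    · · · █ · ·
    · · · █ · ·
    · · · · · ·
    · · · · · ·
    · · · · · ·

Result: 17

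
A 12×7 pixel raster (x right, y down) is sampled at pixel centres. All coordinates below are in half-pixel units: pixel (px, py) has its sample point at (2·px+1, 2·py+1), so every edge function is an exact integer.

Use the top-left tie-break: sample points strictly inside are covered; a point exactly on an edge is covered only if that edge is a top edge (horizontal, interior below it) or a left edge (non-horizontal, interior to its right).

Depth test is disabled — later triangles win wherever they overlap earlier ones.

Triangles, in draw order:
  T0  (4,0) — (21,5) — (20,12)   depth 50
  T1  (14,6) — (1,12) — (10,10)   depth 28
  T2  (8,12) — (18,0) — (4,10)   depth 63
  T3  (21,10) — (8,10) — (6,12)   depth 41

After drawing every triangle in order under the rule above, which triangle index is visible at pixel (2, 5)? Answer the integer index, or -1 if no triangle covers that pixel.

T0:
  2·area = 124
  edge (4, 0)→(21, 5): d=(17,5) right/bottom  bias=-1
  edge (21, 5)→(20, 12): d=(-1,7) right/bottom  bias=-1
  edge (20, 12)→(4, 0): d=(-16,-12) top-left  bias=+0
    (3,0)@(7, 1): e=[2,102,20] → █
    (4,0)@(9, 1): e=[-8,88,44] → ·
    (3,1)@(7, 3): e=[36,100,-12] → ·
    (4,1)@(9, 3): e=[26,86,12] → █
    (5,1)@(11, 3): e=[16,72,36] → █
    (6,1)@(13, 3): e=[6,58,60] → █
    (7,1)@(15, 3): e=[-4,44,84] → ·
    (4,2)@(9, 5): e=[60,84,-20] → ·
    (5,2)@(11, 5): e=[50,70,4] → █
    (7,2)@(15, 5): e=[30,42,52] → █
    (8,2)@(17, 5): e=[20,28,76] → █
    (9,2)@(19, 5): e=[10,14,100] → █
    (10,2)@(21, 5): e=[0,0,124] → ·  [on edge]
  covered (15 px):
    · · · █ · · · · · · · ·
    · · · · █ █ █ · · · · ·
    · · · · · █ █ █ █ █ · ·
    · · · · · · · █ █ █ · ·
    · · · · · · · · █ █ · ·
    · · · · · · · · · █ · ·
    · · · · · · · · · · · ·
T1:
  2·area = 28  (B↔C swapped to make it positive)
  edge (14, 6)→(10, 10): d=(-4,4) right/bottom  bias=-1
  edge (10, 10)→(1, 12): d=(-9,2) right/bottom  bias=-1
  edge (1, 12)→(14, 6): d=(13,-6) top-left  bias=+0
    (9,0)@(19, 1): e=[0,63,-35] → ·  [on edge]
    (8,1)@(17, 3): e=[0,49,-21] → ·  [on edge]
    (7,2)@(15, 5): e=[0,35,-7] → ·  [on edge]
    (6,3)@(13, 7): e=[0,21,7] → ·  [on edge]
    (4,4)@(9, 9): e=[8,11,9] → █
    (5,4)@(11, 9): e=[0,7,21] → ·  [on edge]
    (2,5)@(5, 11): e=[16,1,11] → █
    (3,5)@(7, 11): e=[8,-3,23] → ·
    (4,5)@(9, 11): e=[0,-7,35] → ·  [on edge]
    (2,6)@(5, 13): e=[8,-17,37] → ·
    (3,6)@(7, 13): e=[0,-21,49] → ·  [on edge]
  covered (2 px):
    · · · · · · · · · · · ·
    · · · · · · · · · · · ·
    · · · · · · · · · · · ·
    · · · · · · · · · · · ·
    · · · · █ · · · · · · ·
    · · █ · · · · · · · · ·
    · · · · · · · · · · · ·
T2:
  2·area = 68  (B↔C swapped to make it positive)
  edge (8, 12)→(4, 10): d=(-4,-2) top-left  bias=+0
  edge (4, 10)→(18, 0): d=(14,-10) top-left  bias=+0
  edge (18, 0)→(8, 12): d=(-10,12) right/bottom  bias=-1
    (8,0)@(17, 1): e=[62,4,2] → █
    (9,0)@(19, 1): e=[66,24,-22] → ·
    (7,1)@(15, 3): e=[50,12,6] → █
    (8,1)@(17, 3): e=[54,32,-18] → ·
    (5,2)@(11, 5): e=[34,0,34] → █  [on edge]
    (6,2)@(13, 5): e=[38,20,10] → █
    (7,2)@(15, 5): e=[42,40,-14] → ·
    (4,3)@(9, 7): e=[22,8,38] → █
    (6,3)@(13, 7): e=[30,48,-10] → ·
    (3,4)@(7, 9): e=[10,16,42] → █
    (5,4)@(11, 9): e=[18,56,-6] → ·
    (3,5)@(7, 11): e=[2,44,22] → █
  covered (9 px):
    · · · · · · · · █ · · ·
    · · · · · · · █ · · · ·
    · · · · · █ █ · · · · ·
    · · · · █ █ · · · · · ·
    · · · █ █ · · · · · · ·
    · · · █ · · · · · · · ·
    · · · · · · · · · · · ·
T3:
  2·area = 26  (B↔C swapped to make it positive)
  edge (21, 10)→(6, 12): d=(-15,2) right/bottom  bias=-1
  edge (6, 12)→(8, 10): d=(2,-2) top-left  bias=+0
  edge (8, 10)→(21, 10): d=(13,0) top-left  bias=+0
    (8,0)@(17, 1): e=[143,0,-117] → ·  [on edge]
    (7,1)@(15, 3): e=[117,0,-91] → ·  [on edge]
    (6,2)@(13, 5): e=[91,0,-65] → ·  [on edge]
    (5,3)@(11, 7): e=[65,0,-39] → ·  [on edge]
    (4,4)@(9, 9): e=[39,0,-13] → ·  [on edge]
    (3,5)@(7, 11): e=[13,0,13] → █  [on edge]
    (4,5)@(9, 11): e=[9,4,13] → █
    (5,5)@(11, 11): e=[5,8,13] → █
    (6,5)@(13, 11): e=[1,12,13] → █
    (7,5)@(15, 11): e=[-3,16,13] → ·
    (2,6)@(5, 13): e=[-13,0,39] → ·  [on edge]
    (3,6)@(7, 13): e=[-17,4,39] → ·
  covered (4 px):
    · · · · · · · · · · · ·
    · · · · · · · · · · · ·
    · · · · · · · · · · · ·
    · · · · · · · · · · · ·
    · · · · · · · · · · · ·
    · · · █ █ █ █ · · · · ·
    · · · · · · · · · · · ·

Z-buffer (winner per pixel, '.' = empty):
  . . . 0 . . . . 2 . . .
  . . . . 0 0 0 2 . . . .
  . . . . . 2 2 0 0 0 . .
  . . . . 2 2 . 0 0 0 . .
  . . . 2 2 . . . 0 0 . .
  . . 1 3 3 3 3 . . 0 . .
  . . . . . . . . . . . .

Result: 1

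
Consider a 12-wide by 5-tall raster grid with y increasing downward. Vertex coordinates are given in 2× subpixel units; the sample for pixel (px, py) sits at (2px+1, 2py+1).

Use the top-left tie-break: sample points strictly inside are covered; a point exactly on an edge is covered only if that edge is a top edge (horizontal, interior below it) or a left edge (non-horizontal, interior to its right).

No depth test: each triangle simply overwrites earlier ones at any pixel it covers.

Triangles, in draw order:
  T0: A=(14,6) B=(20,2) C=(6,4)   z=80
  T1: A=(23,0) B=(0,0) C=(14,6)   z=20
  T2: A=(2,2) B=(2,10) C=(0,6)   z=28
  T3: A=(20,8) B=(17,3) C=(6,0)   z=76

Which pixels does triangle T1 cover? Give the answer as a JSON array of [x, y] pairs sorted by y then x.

T0:
  2·area = 44  (B↔C swapped to make it positive)
  edge (14, 6)→(6, 4): d=(-8,-2) top-left  bias=+0
  edge (6, 4)→(20, 2): d=(14,-2) top-left  bias=+0
  edge (20, 2)→(14, 6): d=(-6,4) right/bottom  bias=-1
    (6,1)@(13, 3): e=[22,0,22] → X  [on edge]
    (7,1)@(15, 3): e=[26,4,14] → X
    (8,1)@(17, 3): e=[30,8,6] → X
    (9,1)@(19, 3): e=[34,12,-2] → .
    (5,2)@(11, 5): e=[2,24,18] → X
    (8,2)@(17, 5): e=[14,36,-6] → .
    (5,3)@(11, 7): e=[-14,52,6] → .
    (6,3)@(13, 7): e=[-10,56,-2] → .
    (7,3)@(15, 7): e=[-6,60,-10] → .
  covered (6 px):
    . . . . . . . . . . . .
    . . . . . . X X X . . .
    . . . . . X X X . . . .
    . . . . . . . . . . . .
    . . . . . . . . . . . .
T1:
  2·area = 138  (B↔C swapped to make it positive)
  edge (23, 0)→(14, 6): d=(-9,6) right/bottom  bias=-1
  edge (14, 6)→(0, 0): d=(-14,-6) top-left  bias=+0
  edge (0, 0)→(23, 0): d=(23,0) top-left  bias=+0
    (1,0)@(3, 1): e=[111,4,23] → X
    (2,0)@(5, 1): e=[99,16,23] → X
    (3,0)@(7, 1): e=[87,28,23] → X
    (4,0)@(9, 1): e=[75,40,23] → X
    (5,0)@(11, 1): e=[63,52,23] → X
    (6,0)@(13, 1): e=[51,64,23] → X
    (7,0)@(15, 1): e=[39,76,23] → X
    (8,0)@(17, 1): e=[27,88,23] → X
    (9,0)@(19, 1): e=[15,100,23] → X
    (10,0)@(21, 1): e=[3,112,23] → X
    (11,0)@(23, 1): e=[-9,124,23] → .
    (1,1)@(3, 3): e=[93,-24,69] → .
    (3,1)@(7, 3): e=[69,0,69] → X  [on edge]
    (10,4)@(21, 9): e=[-69,0,207] → .  [on edge]
  covered (18 px):
    . X X X X X X X X X X .
    . . . X X X X X X . . .
    . . . . . . X X . . . .
    . . . . . . . . . . . .
    . . . . . . . . . . . .
T2:
  2·area = 16
  edge (2, 2)→(2, 10): d=(0,8) right/bottom  bias=-1
  edge (2, 10)→(0, 6): d=(-2,-4) top-left  bias=+0
  edge (0, 6)→(2, 2): d=(2,-4) top-left  bias=+0
    (0,2)@(1, 5): e=[8,6,2] → X
    (1,2)@(3, 5): e=[-8,14,10] → .
    (0,3)@(1, 7): e=[8,2,6] → X
    (1,3)@(3, 7): e=[-8,10,14] → .
    (0,4)@(1, 9): e=[8,-2,10] → .
  covered (2 px):
    . . . . . . . . . . . .
    . . . . . . . . . . . .
    X . . . . . . . . . . .
    X . . . . . . . . . . .
    . . . . . . . . . . . .
T3:
  2·area = 46  (B↔C swapped to make it positive)
  edge (20, 8)→(6, 0): d=(-14,-8) top-left  bias=+0
  edge (6, 0)→(17, 3): d=(11,3) right/bottom  bias=-1
  edge (17, 3)→(20, 8): d=(3,5) right/bottom  bias=-1
    (4,0)@(9, 1): e=[10,2,34] → X
    (5,0)@(11, 1): e=[26,-4,24] → .
    (4,1)@(9, 3): e=[-18,24,40] → .
    (6,1)@(13, 3): e=[14,12,20] → X
    (7,1)@(15, 3): e=[30,6,10] → X
    (8,1)@(17, 3): e=[46,0,0] → .  [on edge]
    (6,2)@(13, 5): e=[-14,34,26] → .
    (7,2)@(15, 5): e=[2,28,16] → X
    (8,2)@(17, 5): e=[18,22,6] → X
    (9,2)@(19, 5): e=[34,16,-4] → .
    (7,3)@(15, 7): e=[-26,50,22] → .
    (8,3)@(17, 7): e=[-10,44,12] → .
  covered (6 px):
    . . . . X . . . . . . .
    . . . . . . X X . . . .
    . . . . . . . X X . . .
    . . . . . . . . . X . .
    . . . . . . . . . . . .

Final: [[1,0],[2,0],[3,0],[4,0],[5,0],[6,0],[7,0],[8,0],[9,0],[10,0],[3,1],[4,1],[5,1],[6,1],[7,1],[8,1],[6,2],[7,2]]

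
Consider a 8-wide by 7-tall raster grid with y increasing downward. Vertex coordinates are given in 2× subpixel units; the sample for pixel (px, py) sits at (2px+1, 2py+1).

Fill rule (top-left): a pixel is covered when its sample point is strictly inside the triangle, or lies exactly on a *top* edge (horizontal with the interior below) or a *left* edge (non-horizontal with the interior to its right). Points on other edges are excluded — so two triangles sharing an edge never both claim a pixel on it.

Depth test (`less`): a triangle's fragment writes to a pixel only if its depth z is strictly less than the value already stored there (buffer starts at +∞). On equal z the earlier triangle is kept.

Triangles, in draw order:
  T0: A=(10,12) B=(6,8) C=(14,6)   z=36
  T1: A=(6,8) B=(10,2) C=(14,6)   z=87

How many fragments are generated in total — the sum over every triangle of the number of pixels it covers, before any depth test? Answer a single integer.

T0:
  2·area = 40
  edge (10, 12)→(6, 8): d=(-4,-4) top-left  bias=+0
  edge (6, 8)→(14, 6): d=(8,-2) top-left  bias=+0
  edge (14, 6)→(10, 12): d=(-4,6) right/bottom  bias=-1
    (0,1)@(1, 3): e=[0,-50,90] → ·  [on edge]
    (1,2)@(3, 5): e=[0,-30,70] → ·  [on edge]
    (2,3)@(5, 7): e=[0,-10,50] → ·  [on edge]
    (5,3)@(11, 7): e=[24,2,14] → █
    (6,3)@(13, 7): e=[32,6,2] → █
    (7,3)@(15, 7): e=[40,10,-10] → ·
    (3,4)@(7, 9): e=[0,10,30] → █  [on edge]
    (4,4)@(9, 9): e=[8,14,18] → █
    (6,4)@(13, 9): e=[24,22,-6] → ·
    (3,5)@(7, 11): e=[-8,26,22] → ·
    (4,5)@(9, 11): e=[0,30,10] → █  [on edge]
    (5,5)@(11, 11): e=[8,34,-2] → ·
    (5,6)@(11, 13): e=[0,50,-10] → ·  [on edge]
  covered (6 px):
    · · · · · · · ·
    · · · · · · · ·
    · · · · · · · ·
    · · · · · █ █ ·
    · · · █ █ █ · ·
    · · · · █ · · ·
    · · · · · · · ·
T1:
  2·area = 40
  edge (6, 8)→(10, 2): d=(4,-6) top-left  bias=+0
  edge (10, 2)→(14, 6): d=(4,4) right/bottom  bias=-1
  edge (14, 6)→(6, 8): d=(-8,2) right/bottom  bias=-1
    (4,0)@(9, 1): e=[-10,0,50] → ·  [on edge]
    (5,1)@(11, 3): e=[10,0,30] → ·  [on edge]
    (4,2)@(9, 5): e=[6,16,18] → █
    (5,2)@(11, 5): e=[18,8,14] → █
    (6,2)@(13, 5): e=[30,0,10] → ·  [on edge]
    (3,3)@(7, 7): e=[2,32,6] → █
    (5,3)@(11, 7): e=[26,16,-2] → ·
    (7,3)@(15, 7): e=[50,0,-10] → ·  [on edge]
    (3,4)@(7, 9): e=[10,40,-10] → ·
    (4,4)@(9, 9): e=[22,32,-14] → ·
  covered (4 px):
    · · · · · · · ·
    · · · · · · · ·
    · · · · █ █ · ·
    · · · █ █ · · ·
    · · · · · · · ·
    · · · · · · · ·
    · · · · · · · ·

Result: 10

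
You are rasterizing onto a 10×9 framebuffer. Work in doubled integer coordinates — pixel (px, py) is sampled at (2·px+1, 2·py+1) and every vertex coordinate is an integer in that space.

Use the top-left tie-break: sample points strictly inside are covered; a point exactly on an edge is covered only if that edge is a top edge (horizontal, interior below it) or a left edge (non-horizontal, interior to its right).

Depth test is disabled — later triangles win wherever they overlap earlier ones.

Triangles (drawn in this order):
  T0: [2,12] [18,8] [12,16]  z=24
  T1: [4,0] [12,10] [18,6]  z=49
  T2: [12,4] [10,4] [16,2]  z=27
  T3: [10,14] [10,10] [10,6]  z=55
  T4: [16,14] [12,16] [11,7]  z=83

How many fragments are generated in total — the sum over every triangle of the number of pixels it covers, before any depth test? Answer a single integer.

T0:
  2·area = 104
  edge (2, 12)→(18, 8): d=(16,-4) top-left  bias=+0
  edge (18, 8)→(12, 16): d=(-6,8) right/bottom  bias=-1
  edge (12, 16)→(2, 12): d=(-10,-4) top-left  bias=+0
    (7,4)@(15, 9): e=[4,18,82] → X
    (8,4)@(17, 9): e=[12,2,90] → X
    (9,4)@(19, 9): e=[20,-14,98] → .
    (3,5)@(7, 11): e=[4,70,30] → X
    (4,5)@(9, 11): e=[12,54,38] → X
    (5,5)@(11, 11): e=[20,38,46] → X
    (6,5)@(13, 11): e=[28,22,54] → X
    (8,5)@(17, 11): e=[44,-10,70] → .
    (2,6)@(5, 13): e=[28,74,2] → X
    (7,6)@(15, 13): e=[68,-6,42] → .
    (2,7)@(5, 15): e=[60,62,-18] → .
    (3,7)@(7, 15): e=[68,46,-10] → .
  covered (13 px):
    . . . . . . . . . .
    . . . . . . . . . .
    . . . . . . . . . .
    . . . . . . . . . .
    . . . . . . . X X .
    . . . X X X X X . .
    . . X X X X X . . .
    . . . . . X . . . .
    . . . . . . . . . .
T1:
  2·area = 92  (B↔C swapped to make it positive)
  edge (4, 0)→(18, 6): d=(14,6) right/bottom  bias=-1
  edge (18, 6)→(12, 10): d=(-6,4) right/bottom  bias=-1
  edge (12, 10)→(4, 0): d=(-8,-10) top-left  bias=+0
    (2,0)@(5, 1): e=[8,82,2] → X
    (3,0)@(7, 1): e=[-4,74,22] → .
    (2,1)@(5, 3): e=[36,70,-14] → .
    (3,1)@(7, 3): e=[24,62,6] → X
    (4,1)@(9, 3): e=[12,54,26] → X
    (5,1)@(11, 3): e=[0,46,46] → .  [on edge]
    (3,2)@(7, 5): e=[52,50,-10] → .
    (4,2)@(9, 5): e=[40,42,10] → X
    (5,2)@(11, 5): e=[28,34,30] → X
    (6,2)@(13, 5): e=[16,26,50] → X
    (7,2)@(15, 5): e=[4,18,70] → X
    (8,2)@(17, 5): e=[-8,10,90] → .
  covered (11 px):
    . . X . . . . . . .
    . . . X X . . . . .
    . . . . X X X X . .
    . . . . . X X X . .
    . . . . . . X . . .
    . . . . . . . . . .
    . . . . . . . . . .
    . . . . . . . . . .
    . . . . . . . . . .
T2:
  2·area = 4
  edge (12, 4)→(10, 4): d=(-2,0) right/bottom  bias=-1
  edge (10, 4)→(16, 2): d=(6,-2) top-left  bias=+0
  edge (16, 2)→(12, 4): d=(-4,2) right/bottom  bias=-1
    (9,0)@(19, 1): e=[6,0,-2] → .  [on edge]
    (6,1)@(13, 3): e=[2,0,2] → X  [on edge]
    (7,1)@(15, 3): e=[2,4,-2] → .
    (3,2)@(7, 5): e=[-2,0,6] → .  [on edge]
    (6,2)@(13, 5): e=[-2,12,-6] → .
    (0,3)@(1, 7): e=[-6,0,10] → .  [on edge]
  covered (1 px):
    . . . . . . . . . .
    . . . . . . X . . .
    . . . . . . . . . .
    . . . . . . . . . .
    . . . . . . . . . .
    . . . . . . . . . .
    . . . . . . . . . .
    . . . . . . . . . .
    . . . . . . . . . .
T3:
  degenerate (2·area = 0) — covers nothing
T4:
  2·area = 38
  edge (16, 14)→(12, 16): d=(-4,2) right/bottom  bias=-1
  edge (12, 16)→(11, 7): d=(-1,-9) top-left  bias=+0
  edge (11, 7)→(16, 14): d=(5,7) right/bottom  bias=-1
    (5,3)@(11, 7): e=[38,0,0] → .  [on edge]
    (6,5)@(13, 11): e=[18,14,6] → X
    (7,5)@(15, 11): e=[14,32,-8] → .
    (6,6)@(13, 13): e=[10,12,16] → X
    (7,6)@(15, 13): e=[6,30,2] → X
    (8,6)@(17, 13): e=[2,48,-12] → .
    (6,7)@(13, 15): e=[2,10,26] → X
    (7,7)@(15, 15): e=[-2,28,12] → .
    (6,8)@(13, 17): e=[-6,8,36] → .
  covered (4 px):
    . . . . . . . . . .
    . . . . . . . . . .
    . . . . . . . . . .
    . . . . . . . . . .
    . . . . . . . . . .
    . . . . . . X . . .
    . . . . . . X X . .
    . . . . . . X . . .
    . . . . . . . . . .

Result: 29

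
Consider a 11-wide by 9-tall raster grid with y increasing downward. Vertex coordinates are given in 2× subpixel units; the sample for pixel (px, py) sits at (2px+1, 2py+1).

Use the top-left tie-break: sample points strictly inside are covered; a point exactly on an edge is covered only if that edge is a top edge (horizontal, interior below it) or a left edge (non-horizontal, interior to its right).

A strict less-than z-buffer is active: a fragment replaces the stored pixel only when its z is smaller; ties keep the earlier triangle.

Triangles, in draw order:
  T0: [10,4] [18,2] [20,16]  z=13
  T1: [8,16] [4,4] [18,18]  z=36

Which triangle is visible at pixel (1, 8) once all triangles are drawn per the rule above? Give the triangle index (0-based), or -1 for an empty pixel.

T0:
  2·area = 116
  edge (10, 4)→(18, 2): d=(8,-2) top-left  bias=+0
  edge (18, 2)→(20, 16): d=(2,14) right/bottom  bias=-1
  edge (20, 16)→(10, 4): d=(-10,-12) top-left  bias=+0
    (7,1)@(15, 3): e=[2,44,70] → #
    (8,1)@(17, 3): e=[6,16,94] → #
    (9,1)@(19, 3): e=[10,-12,118] → ·
    (5,2)@(11, 5): e=[10,104,2] → #
    (6,2)@(13, 5): e=[14,76,26] → #
    (9,2)@(19, 5): e=[26,-8,98] → ·
    (5,3)@(11, 7): e=[26,108,-18] → ·
    (6,3)@(13, 7): e=[30,80,6] → #
    (9,3)@(19, 7): e=[42,-4,78] → ·
    (6,4)@(13, 9): e=[46,84,-14] → ·
    (7,4)@(15, 9): e=[50,56,10] → #
    (9,4)@(19, 9): e=[58,0,58] → ·  [on edge]
  covered (14 px):
    · · · · · · · · · · ·
    · · · · · · · # # · ·
    · · · · · # # # # · ·
    · · · · · · # # # · ·
    · · · · · · · # # · ·
    · · · · · · · · # # ·
    · · · · · · · · · # ·
    · · · · · · · · · · ·
    · · · · · · · · · · ·
T1:
  2·area = 112
  edge (8, 16)→(4, 4): d=(-4,-12) top-left  bias=+0
  edge (4, 4)→(18, 18): d=(14,14) right/bottom  bias=-1
  edge (18, 18)→(8, 16): d=(-10,-2) top-left  bias=+0
    (0,0)@(1, 1): e=[-24,0,136] → ·  [on edge]
    (1,0)@(3, 1): e=[0,-28,140] → ·  [on edge]
    (1,1)@(3, 3): e=[-8,0,120] → ·  [on edge]
    (2,2)@(5, 5): e=[8,0,104] → ·  [on edge]
    (2,3)@(5, 7): e=[0,28,84] → #  [on edge]
    (3,3)@(7, 7): e=[24,0,88] → ·  [on edge]
    (2,4)@(5, 9): e=[-8,56,64] → ·
    (3,4)@(7, 9): e=[16,28,68] → #
    (4,4)@(9, 9): e=[40,0,72] → ·  [on edge]
    (3,5)@(7, 11): e=[8,56,48] → #
    (4,5)@(9, 11): e=[32,28,52] → #
    (5,5)@(11, 11): e=[56,0,56] → ·  [on edge]
    (3,6)@(7, 13): e=[0,84,28] → #  [on edge]
    (6,6)@(13, 13): e=[72,0,40] → ·  [on edge]
    (1,7)@(3, 15): e=[-56,168,0] → ·  [on edge]
    (7,7)@(15, 15): e=[88,0,24] → ·  [on edge]
    (6,8)@(13, 17): e=[56,56,0] → #  [on edge]
    (8,8)@(17, 17): e=[104,0,8] → ·  [on edge]
  covered (12 px):
    · · · · · · · · · · ·
    · · · · · · · · · · ·
    · · · · · · · · · · ·
    · · # · · · · · · · ·
    · · · # · · · · · · ·
    · · · # # · · · · · ·
    · · · # # # · · · · ·
    · · · · # # # · · · ·
    · · · · · · # # · · ·

Z-buffer (winner per pixel, '.' = empty):
  . . . . . . . . . . .
  . . . . . . . 0 0 . .
  . . . . . 0 0 0 0 . .
  . . 1 . . . 0 0 0 . .
  . . . 1 . . . 0 0 . .
  . . . 1 1 . . . 0 0 .
  . . . 1 1 1 . . . 0 .
  . . . . 1 1 1 . . . .
  . . . . . . 1 1 . . .

Answer: -1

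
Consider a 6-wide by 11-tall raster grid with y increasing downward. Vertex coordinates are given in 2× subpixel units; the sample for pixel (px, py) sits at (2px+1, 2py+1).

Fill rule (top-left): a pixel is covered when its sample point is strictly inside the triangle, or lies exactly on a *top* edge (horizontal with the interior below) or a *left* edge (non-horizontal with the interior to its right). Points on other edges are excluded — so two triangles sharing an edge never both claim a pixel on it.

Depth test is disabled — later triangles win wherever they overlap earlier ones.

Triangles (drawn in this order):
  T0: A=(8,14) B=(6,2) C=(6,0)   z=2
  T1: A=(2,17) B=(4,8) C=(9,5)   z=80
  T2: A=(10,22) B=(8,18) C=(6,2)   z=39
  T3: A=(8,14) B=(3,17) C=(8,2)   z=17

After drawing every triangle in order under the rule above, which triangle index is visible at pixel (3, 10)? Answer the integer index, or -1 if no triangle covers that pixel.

T0:
  2·area = 4
  edge (8, 14)→(6, 2): d=(-2,-12) top-left  bias=+0
  edge (6, 2)→(6, 0): d=(0,-2) top-left  bias=+0
  edge (6, 0)→(8, 14): d=(2,14) right/bottom  bias=-1
    (3,3)@(7, 7): e=[2,2,0] → .  [on edge]
    (4,10)@(9, 21): e=[-2,6,0] → .  [on edge]
  covered (0 px):
    . . . . . .
    . . . . . .
    . . . . . .
    . . . . . .
    . . . . . .
    . . . . . .
    . . . . . .
    . . . . . .
    . . . . . .
    . . . . . .
    . . . . . .
T1:
  2·area = 39
  edge (2, 17)→(4, 8): d=(2,-9) top-left  bias=+0
  edge (4, 8)→(9, 5): d=(5,-3) top-left  bias=+0
  edge (9, 5)→(2, 17): d=(-7,12) right/bottom  bias=-1
    (4,2)@(9, 5): e=[39,0,0] → .  [on edge]
    (3,3)@(7, 7): e=[25,4,10] → X
    (4,3)@(9, 7): e=[43,10,-14] → .
    (2,4)@(5, 9): e=[11,8,20] → X
    (3,4)@(7, 9): e=[29,14,-4] → .
    (2,5)@(5, 11): e=[15,18,6] → X
    (3,5)@(7, 11): e=[33,24,-18] → .
    (1,6)@(3, 13): e=[1,22,16] → X
    (2,6)@(5, 13): e=[19,28,-8] → .
    (1,7)@(3, 15): e=[5,32,2] → X
    (2,7)@(5, 15): e=[23,38,-22] → .
    (1,8)@(3, 17): e=[9,42,-12] → .
  covered (5 px):
    . . . . . .
    . . . . . .
    . . . . . .
    . . . X . .
    . . X . . .
    . . X . . .
    . X . . . .
    . X . . . .
    . . . . . .
    . . . . . .
    . . . . . .
T2:
  2·area = 24
  edge (10, 22)→(8, 18): d=(-2,-4) top-left  bias=+0
  edge (8, 18)→(6, 2): d=(-2,-16) top-left  bias=+0
  edge (6, 2)→(10, 22): d=(4,20) right/bottom  bias=-1
    (3,3)@(7, 7): e=[18,6,0] → .  [on edge]
    (3,4)@(7, 9): e=[14,2,8] → X
    (4,4)@(9, 9): e=[22,34,-32] → .
    (3,5)@(7, 11): e=[10,-2,16] → .
    (4,8)@(9, 17): e=[6,18,0] → .  [on edge]
    (4,9)@(9, 19): e=[2,14,8] → X
    (5,9)@(11, 19): e=[10,46,-32] → .
    (4,10)@(9, 21): e=[-2,10,16] → .
  covered (2 px):
    . . . . . .
    . . . . . .
    . . . . . .
    . . . . . .
    . . . X . .
    . . . . . .
    . . . . . .
    . . . . . .
    . . . . . .
    . . . . X .
    . . . . . .
T3:
  2·area = 60
  edge (8, 14)→(3, 17): d=(-5,3) right/bottom  bias=-1
  edge (3, 17)→(8, 2): d=(5,-15) top-left  bias=+0
  edge (8, 2)→(8, 14): d=(0,12) right/bottom  bias=-1
    (3,2)@(7, 5): e=[48,0,12] → X  [on edge]
    (4,2)@(9, 5): e=[42,30,-12] → .
    (3,3)@(7, 7): e=[38,10,12] → X
    (4,3)@(9, 7): e=[32,40,-12] → .
    (3,4)@(7, 9): e=[28,20,12] → X
    (4,4)@(9, 9): e=[22,50,-12] → .
    (2,5)@(5, 11): e=[24,0,36] → X  [on edge]
    (4,5)@(9, 11): e=[12,60,-12] → .
    (2,6)@(5, 13): e=[14,10,36] → X
    (4,6)@(9, 13): e=[2,70,-12] → .
    (2,7)@(5, 15): e=[4,20,36] → X
    (3,7)@(7, 15): e=[-2,50,12] → .
    (1,8)@(3, 17): e=[0,0,60] → .  [on edge]
  covered (8 px):
    . . . . . .
    . . . . . .
    . . . X . .
    . . . X . .
    . . . X . .
    . . X X . .
    . . X X . .
    . . X . . .
    . . . . . .
    . . . . . .
    . . . . . .

Z-buffer (winner per pixel, '.' = empty):
  . . . . . .
  . . . . . .
  . . . 3 . .
  . . . 3 . .
  . . 1 3 . .
  . . 3 3 . .
  . 1 3 3 . .
  . 1 3 . . .
  . . . . . .
  . . . . 2 .
  . . . . . .

Answer: -1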